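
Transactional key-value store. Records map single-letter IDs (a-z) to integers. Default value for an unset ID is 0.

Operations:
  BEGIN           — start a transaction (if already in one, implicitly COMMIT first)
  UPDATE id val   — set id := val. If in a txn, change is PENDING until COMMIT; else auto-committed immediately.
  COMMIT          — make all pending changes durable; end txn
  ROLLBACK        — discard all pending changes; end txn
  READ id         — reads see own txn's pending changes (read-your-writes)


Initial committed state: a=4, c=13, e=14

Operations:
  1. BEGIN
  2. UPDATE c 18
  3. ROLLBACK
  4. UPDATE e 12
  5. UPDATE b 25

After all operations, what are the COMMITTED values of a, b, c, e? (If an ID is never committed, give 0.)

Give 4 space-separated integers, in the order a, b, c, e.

Answer: 4 25 13 12

Derivation:
Initial committed: {a=4, c=13, e=14}
Op 1: BEGIN: in_txn=True, pending={}
Op 2: UPDATE c=18 (pending; pending now {c=18})
Op 3: ROLLBACK: discarded pending ['c']; in_txn=False
Op 4: UPDATE e=12 (auto-commit; committed e=12)
Op 5: UPDATE b=25 (auto-commit; committed b=25)
Final committed: {a=4, b=25, c=13, e=12}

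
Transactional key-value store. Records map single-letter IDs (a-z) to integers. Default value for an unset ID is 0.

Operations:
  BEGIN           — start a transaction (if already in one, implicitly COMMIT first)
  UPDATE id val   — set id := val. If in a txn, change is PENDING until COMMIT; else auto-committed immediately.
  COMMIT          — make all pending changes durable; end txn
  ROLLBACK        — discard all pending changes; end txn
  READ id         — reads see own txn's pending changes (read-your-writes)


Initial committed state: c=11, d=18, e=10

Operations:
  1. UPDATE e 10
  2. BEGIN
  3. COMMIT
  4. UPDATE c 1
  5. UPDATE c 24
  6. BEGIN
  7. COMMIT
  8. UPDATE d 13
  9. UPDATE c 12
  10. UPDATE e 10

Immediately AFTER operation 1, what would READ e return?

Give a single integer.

Initial committed: {c=11, d=18, e=10}
Op 1: UPDATE e=10 (auto-commit; committed e=10)
After op 1: visible(e) = 10 (pending={}, committed={c=11, d=18, e=10})

Answer: 10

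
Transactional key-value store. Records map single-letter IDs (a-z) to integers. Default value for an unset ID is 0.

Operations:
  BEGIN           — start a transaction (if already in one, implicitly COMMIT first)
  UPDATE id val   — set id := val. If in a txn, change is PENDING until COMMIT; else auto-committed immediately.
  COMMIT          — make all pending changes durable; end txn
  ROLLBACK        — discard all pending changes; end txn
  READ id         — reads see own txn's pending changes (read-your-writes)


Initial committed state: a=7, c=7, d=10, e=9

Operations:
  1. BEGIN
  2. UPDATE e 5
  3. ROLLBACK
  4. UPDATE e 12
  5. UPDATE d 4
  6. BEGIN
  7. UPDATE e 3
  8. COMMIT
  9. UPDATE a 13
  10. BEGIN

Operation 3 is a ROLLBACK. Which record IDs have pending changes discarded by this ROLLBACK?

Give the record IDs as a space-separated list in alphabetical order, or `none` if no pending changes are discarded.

Initial committed: {a=7, c=7, d=10, e=9}
Op 1: BEGIN: in_txn=True, pending={}
Op 2: UPDATE e=5 (pending; pending now {e=5})
Op 3: ROLLBACK: discarded pending ['e']; in_txn=False
Op 4: UPDATE e=12 (auto-commit; committed e=12)
Op 5: UPDATE d=4 (auto-commit; committed d=4)
Op 6: BEGIN: in_txn=True, pending={}
Op 7: UPDATE e=3 (pending; pending now {e=3})
Op 8: COMMIT: merged ['e'] into committed; committed now {a=7, c=7, d=4, e=3}
Op 9: UPDATE a=13 (auto-commit; committed a=13)
Op 10: BEGIN: in_txn=True, pending={}
ROLLBACK at op 3 discards: ['e']

Answer: e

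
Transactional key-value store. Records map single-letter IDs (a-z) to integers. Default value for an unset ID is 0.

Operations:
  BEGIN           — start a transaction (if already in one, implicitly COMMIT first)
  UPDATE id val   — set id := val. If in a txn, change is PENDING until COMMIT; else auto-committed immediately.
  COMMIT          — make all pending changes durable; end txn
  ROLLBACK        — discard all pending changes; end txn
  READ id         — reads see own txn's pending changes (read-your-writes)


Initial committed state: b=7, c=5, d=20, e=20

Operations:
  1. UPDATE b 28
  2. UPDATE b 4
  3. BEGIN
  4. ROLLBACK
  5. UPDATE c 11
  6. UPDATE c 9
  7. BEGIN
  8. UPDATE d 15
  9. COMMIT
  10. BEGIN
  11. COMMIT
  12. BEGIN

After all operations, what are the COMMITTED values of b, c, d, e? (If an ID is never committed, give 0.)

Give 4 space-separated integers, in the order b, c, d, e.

Initial committed: {b=7, c=5, d=20, e=20}
Op 1: UPDATE b=28 (auto-commit; committed b=28)
Op 2: UPDATE b=4 (auto-commit; committed b=4)
Op 3: BEGIN: in_txn=True, pending={}
Op 4: ROLLBACK: discarded pending []; in_txn=False
Op 5: UPDATE c=11 (auto-commit; committed c=11)
Op 6: UPDATE c=9 (auto-commit; committed c=9)
Op 7: BEGIN: in_txn=True, pending={}
Op 8: UPDATE d=15 (pending; pending now {d=15})
Op 9: COMMIT: merged ['d'] into committed; committed now {b=4, c=9, d=15, e=20}
Op 10: BEGIN: in_txn=True, pending={}
Op 11: COMMIT: merged [] into committed; committed now {b=4, c=9, d=15, e=20}
Op 12: BEGIN: in_txn=True, pending={}
Final committed: {b=4, c=9, d=15, e=20}

Answer: 4 9 15 20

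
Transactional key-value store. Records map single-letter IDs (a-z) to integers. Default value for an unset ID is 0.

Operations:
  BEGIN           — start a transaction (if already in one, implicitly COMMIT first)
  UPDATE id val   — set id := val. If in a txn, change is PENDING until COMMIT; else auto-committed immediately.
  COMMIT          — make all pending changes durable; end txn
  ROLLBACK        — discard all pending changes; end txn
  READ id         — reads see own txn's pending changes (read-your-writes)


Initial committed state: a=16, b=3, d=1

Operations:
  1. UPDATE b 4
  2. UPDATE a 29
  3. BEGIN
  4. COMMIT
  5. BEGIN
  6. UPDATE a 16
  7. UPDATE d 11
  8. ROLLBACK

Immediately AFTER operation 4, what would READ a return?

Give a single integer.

Answer: 29

Derivation:
Initial committed: {a=16, b=3, d=1}
Op 1: UPDATE b=4 (auto-commit; committed b=4)
Op 2: UPDATE a=29 (auto-commit; committed a=29)
Op 3: BEGIN: in_txn=True, pending={}
Op 4: COMMIT: merged [] into committed; committed now {a=29, b=4, d=1}
After op 4: visible(a) = 29 (pending={}, committed={a=29, b=4, d=1})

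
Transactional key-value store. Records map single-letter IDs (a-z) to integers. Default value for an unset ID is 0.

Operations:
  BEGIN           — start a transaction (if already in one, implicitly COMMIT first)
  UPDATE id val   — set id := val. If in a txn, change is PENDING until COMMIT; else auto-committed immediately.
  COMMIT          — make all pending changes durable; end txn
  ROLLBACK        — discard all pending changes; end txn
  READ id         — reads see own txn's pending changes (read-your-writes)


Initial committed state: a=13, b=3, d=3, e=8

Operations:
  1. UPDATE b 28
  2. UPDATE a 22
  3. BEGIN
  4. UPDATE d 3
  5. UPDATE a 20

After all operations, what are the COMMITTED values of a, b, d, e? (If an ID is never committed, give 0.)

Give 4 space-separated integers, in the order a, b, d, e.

Initial committed: {a=13, b=3, d=3, e=8}
Op 1: UPDATE b=28 (auto-commit; committed b=28)
Op 2: UPDATE a=22 (auto-commit; committed a=22)
Op 3: BEGIN: in_txn=True, pending={}
Op 4: UPDATE d=3 (pending; pending now {d=3})
Op 5: UPDATE a=20 (pending; pending now {a=20, d=3})
Final committed: {a=22, b=28, d=3, e=8}

Answer: 22 28 3 8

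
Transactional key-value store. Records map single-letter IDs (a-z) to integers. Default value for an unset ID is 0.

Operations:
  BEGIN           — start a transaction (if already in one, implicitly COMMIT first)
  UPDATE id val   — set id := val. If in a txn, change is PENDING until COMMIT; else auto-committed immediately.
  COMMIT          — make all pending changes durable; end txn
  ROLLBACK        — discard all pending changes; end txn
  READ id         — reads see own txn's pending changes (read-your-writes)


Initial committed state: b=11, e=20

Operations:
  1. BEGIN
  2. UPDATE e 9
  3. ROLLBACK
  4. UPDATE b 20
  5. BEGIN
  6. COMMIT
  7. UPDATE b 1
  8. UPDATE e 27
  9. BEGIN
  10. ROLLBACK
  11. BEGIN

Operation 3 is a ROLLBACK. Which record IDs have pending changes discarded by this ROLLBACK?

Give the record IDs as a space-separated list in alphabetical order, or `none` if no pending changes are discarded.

Initial committed: {b=11, e=20}
Op 1: BEGIN: in_txn=True, pending={}
Op 2: UPDATE e=9 (pending; pending now {e=9})
Op 3: ROLLBACK: discarded pending ['e']; in_txn=False
Op 4: UPDATE b=20 (auto-commit; committed b=20)
Op 5: BEGIN: in_txn=True, pending={}
Op 6: COMMIT: merged [] into committed; committed now {b=20, e=20}
Op 7: UPDATE b=1 (auto-commit; committed b=1)
Op 8: UPDATE e=27 (auto-commit; committed e=27)
Op 9: BEGIN: in_txn=True, pending={}
Op 10: ROLLBACK: discarded pending []; in_txn=False
Op 11: BEGIN: in_txn=True, pending={}
ROLLBACK at op 3 discards: ['e']

Answer: e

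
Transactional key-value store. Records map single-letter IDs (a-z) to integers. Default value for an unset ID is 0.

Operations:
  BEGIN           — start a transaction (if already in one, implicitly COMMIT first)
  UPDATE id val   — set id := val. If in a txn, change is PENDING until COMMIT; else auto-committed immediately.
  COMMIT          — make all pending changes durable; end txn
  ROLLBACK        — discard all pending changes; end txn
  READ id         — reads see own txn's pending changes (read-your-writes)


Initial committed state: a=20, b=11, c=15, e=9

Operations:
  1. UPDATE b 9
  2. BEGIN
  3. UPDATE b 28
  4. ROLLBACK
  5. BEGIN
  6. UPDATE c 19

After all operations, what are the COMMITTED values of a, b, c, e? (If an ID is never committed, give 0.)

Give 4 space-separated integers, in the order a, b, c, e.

Initial committed: {a=20, b=11, c=15, e=9}
Op 1: UPDATE b=9 (auto-commit; committed b=9)
Op 2: BEGIN: in_txn=True, pending={}
Op 3: UPDATE b=28 (pending; pending now {b=28})
Op 4: ROLLBACK: discarded pending ['b']; in_txn=False
Op 5: BEGIN: in_txn=True, pending={}
Op 6: UPDATE c=19 (pending; pending now {c=19})
Final committed: {a=20, b=9, c=15, e=9}

Answer: 20 9 15 9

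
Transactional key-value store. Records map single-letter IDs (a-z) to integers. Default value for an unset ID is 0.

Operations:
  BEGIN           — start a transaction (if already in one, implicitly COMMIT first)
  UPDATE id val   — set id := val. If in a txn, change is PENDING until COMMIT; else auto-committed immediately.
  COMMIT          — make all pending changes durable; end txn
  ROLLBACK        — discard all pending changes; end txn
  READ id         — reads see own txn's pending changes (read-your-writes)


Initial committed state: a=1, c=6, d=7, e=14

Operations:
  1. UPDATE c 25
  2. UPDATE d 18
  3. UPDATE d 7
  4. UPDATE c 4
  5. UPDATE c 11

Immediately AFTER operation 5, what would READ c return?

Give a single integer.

Initial committed: {a=1, c=6, d=7, e=14}
Op 1: UPDATE c=25 (auto-commit; committed c=25)
Op 2: UPDATE d=18 (auto-commit; committed d=18)
Op 3: UPDATE d=7 (auto-commit; committed d=7)
Op 4: UPDATE c=4 (auto-commit; committed c=4)
Op 5: UPDATE c=11 (auto-commit; committed c=11)
After op 5: visible(c) = 11 (pending={}, committed={a=1, c=11, d=7, e=14})

Answer: 11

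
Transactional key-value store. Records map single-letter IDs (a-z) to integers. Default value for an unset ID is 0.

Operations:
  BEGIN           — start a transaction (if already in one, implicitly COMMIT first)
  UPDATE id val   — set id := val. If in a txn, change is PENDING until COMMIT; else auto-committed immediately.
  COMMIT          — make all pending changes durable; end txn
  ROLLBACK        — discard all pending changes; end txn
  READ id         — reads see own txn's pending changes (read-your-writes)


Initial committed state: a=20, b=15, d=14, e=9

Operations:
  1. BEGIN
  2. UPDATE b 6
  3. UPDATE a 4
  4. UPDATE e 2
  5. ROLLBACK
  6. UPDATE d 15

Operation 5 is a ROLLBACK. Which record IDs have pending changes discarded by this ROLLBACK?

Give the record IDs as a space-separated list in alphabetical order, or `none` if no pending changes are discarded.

Initial committed: {a=20, b=15, d=14, e=9}
Op 1: BEGIN: in_txn=True, pending={}
Op 2: UPDATE b=6 (pending; pending now {b=6})
Op 3: UPDATE a=4 (pending; pending now {a=4, b=6})
Op 4: UPDATE e=2 (pending; pending now {a=4, b=6, e=2})
Op 5: ROLLBACK: discarded pending ['a', 'b', 'e']; in_txn=False
Op 6: UPDATE d=15 (auto-commit; committed d=15)
ROLLBACK at op 5 discards: ['a', 'b', 'e']

Answer: a b e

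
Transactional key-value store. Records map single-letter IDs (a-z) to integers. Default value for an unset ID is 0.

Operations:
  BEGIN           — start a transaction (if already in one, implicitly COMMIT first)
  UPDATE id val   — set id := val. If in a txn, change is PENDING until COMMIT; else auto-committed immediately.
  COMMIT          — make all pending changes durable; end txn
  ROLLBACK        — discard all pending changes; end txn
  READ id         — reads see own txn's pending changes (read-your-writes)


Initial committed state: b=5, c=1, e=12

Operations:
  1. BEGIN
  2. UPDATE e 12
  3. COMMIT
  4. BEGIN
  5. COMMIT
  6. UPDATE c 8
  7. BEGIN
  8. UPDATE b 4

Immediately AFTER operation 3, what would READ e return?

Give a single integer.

Initial committed: {b=5, c=1, e=12}
Op 1: BEGIN: in_txn=True, pending={}
Op 2: UPDATE e=12 (pending; pending now {e=12})
Op 3: COMMIT: merged ['e'] into committed; committed now {b=5, c=1, e=12}
After op 3: visible(e) = 12 (pending={}, committed={b=5, c=1, e=12})

Answer: 12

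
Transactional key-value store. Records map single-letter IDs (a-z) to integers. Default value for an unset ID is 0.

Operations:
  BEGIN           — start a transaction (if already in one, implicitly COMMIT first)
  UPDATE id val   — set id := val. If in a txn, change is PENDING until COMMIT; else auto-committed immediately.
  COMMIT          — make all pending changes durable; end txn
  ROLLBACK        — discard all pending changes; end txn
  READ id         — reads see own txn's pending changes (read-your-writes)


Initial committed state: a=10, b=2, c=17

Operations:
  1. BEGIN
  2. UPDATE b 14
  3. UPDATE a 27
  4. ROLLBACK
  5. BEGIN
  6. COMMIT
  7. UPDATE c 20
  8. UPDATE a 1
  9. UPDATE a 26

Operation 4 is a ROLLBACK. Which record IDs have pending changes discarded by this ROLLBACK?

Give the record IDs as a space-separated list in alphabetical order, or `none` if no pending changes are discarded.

Initial committed: {a=10, b=2, c=17}
Op 1: BEGIN: in_txn=True, pending={}
Op 2: UPDATE b=14 (pending; pending now {b=14})
Op 3: UPDATE a=27 (pending; pending now {a=27, b=14})
Op 4: ROLLBACK: discarded pending ['a', 'b']; in_txn=False
Op 5: BEGIN: in_txn=True, pending={}
Op 6: COMMIT: merged [] into committed; committed now {a=10, b=2, c=17}
Op 7: UPDATE c=20 (auto-commit; committed c=20)
Op 8: UPDATE a=1 (auto-commit; committed a=1)
Op 9: UPDATE a=26 (auto-commit; committed a=26)
ROLLBACK at op 4 discards: ['a', 'b']

Answer: a b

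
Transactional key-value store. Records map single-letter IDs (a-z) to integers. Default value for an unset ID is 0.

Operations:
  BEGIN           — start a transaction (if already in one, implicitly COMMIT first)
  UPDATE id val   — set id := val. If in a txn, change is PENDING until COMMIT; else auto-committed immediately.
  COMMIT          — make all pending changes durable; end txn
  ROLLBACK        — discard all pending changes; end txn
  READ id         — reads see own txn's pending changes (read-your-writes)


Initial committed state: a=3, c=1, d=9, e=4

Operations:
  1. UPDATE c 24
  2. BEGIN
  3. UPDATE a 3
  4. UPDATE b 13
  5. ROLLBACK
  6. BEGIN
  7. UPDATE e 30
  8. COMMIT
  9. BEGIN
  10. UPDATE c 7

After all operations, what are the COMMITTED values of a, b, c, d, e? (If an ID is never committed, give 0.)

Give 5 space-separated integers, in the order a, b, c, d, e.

Initial committed: {a=3, c=1, d=9, e=4}
Op 1: UPDATE c=24 (auto-commit; committed c=24)
Op 2: BEGIN: in_txn=True, pending={}
Op 3: UPDATE a=3 (pending; pending now {a=3})
Op 4: UPDATE b=13 (pending; pending now {a=3, b=13})
Op 5: ROLLBACK: discarded pending ['a', 'b']; in_txn=False
Op 6: BEGIN: in_txn=True, pending={}
Op 7: UPDATE e=30 (pending; pending now {e=30})
Op 8: COMMIT: merged ['e'] into committed; committed now {a=3, c=24, d=9, e=30}
Op 9: BEGIN: in_txn=True, pending={}
Op 10: UPDATE c=7 (pending; pending now {c=7})
Final committed: {a=3, c=24, d=9, e=30}

Answer: 3 0 24 9 30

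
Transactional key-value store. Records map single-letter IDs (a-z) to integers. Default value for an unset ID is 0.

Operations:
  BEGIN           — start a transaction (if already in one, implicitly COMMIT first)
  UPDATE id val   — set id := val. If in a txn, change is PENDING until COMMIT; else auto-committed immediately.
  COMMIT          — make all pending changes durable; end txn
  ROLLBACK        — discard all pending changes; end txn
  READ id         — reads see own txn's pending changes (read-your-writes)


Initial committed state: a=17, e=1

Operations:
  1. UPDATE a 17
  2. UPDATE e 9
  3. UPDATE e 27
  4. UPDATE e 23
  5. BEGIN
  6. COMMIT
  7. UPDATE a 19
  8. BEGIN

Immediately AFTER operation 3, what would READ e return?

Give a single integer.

Initial committed: {a=17, e=1}
Op 1: UPDATE a=17 (auto-commit; committed a=17)
Op 2: UPDATE e=9 (auto-commit; committed e=9)
Op 3: UPDATE e=27 (auto-commit; committed e=27)
After op 3: visible(e) = 27 (pending={}, committed={a=17, e=27})

Answer: 27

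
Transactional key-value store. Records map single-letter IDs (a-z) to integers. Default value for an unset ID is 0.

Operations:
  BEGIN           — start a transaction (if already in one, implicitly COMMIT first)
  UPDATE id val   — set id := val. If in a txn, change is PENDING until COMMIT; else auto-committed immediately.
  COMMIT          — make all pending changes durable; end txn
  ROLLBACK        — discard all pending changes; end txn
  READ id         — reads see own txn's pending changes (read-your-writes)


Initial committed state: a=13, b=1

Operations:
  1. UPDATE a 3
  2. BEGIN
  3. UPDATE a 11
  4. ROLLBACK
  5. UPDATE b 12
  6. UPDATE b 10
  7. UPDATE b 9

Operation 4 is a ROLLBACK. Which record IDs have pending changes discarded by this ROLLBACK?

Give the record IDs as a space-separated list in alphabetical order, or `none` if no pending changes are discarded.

Answer: a

Derivation:
Initial committed: {a=13, b=1}
Op 1: UPDATE a=3 (auto-commit; committed a=3)
Op 2: BEGIN: in_txn=True, pending={}
Op 3: UPDATE a=11 (pending; pending now {a=11})
Op 4: ROLLBACK: discarded pending ['a']; in_txn=False
Op 5: UPDATE b=12 (auto-commit; committed b=12)
Op 6: UPDATE b=10 (auto-commit; committed b=10)
Op 7: UPDATE b=9 (auto-commit; committed b=9)
ROLLBACK at op 4 discards: ['a']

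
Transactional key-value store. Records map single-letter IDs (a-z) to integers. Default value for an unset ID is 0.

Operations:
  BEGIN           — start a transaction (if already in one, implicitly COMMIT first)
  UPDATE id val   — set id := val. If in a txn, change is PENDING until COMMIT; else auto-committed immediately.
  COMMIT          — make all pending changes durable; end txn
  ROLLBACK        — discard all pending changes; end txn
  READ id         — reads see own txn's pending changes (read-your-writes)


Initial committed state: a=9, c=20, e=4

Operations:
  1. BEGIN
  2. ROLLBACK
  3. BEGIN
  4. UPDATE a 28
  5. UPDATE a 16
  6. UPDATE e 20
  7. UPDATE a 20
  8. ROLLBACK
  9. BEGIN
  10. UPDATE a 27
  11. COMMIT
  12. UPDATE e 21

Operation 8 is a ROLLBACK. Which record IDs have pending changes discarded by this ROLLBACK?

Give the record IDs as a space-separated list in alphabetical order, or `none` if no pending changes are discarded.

Initial committed: {a=9, c=20, e=4}
Op 1: BEGIN: in_txn=True, pending={}
Op 2: ROLLBACK: discarded pending []; in_txn=False
Op 3: BEGIN: in_txn=True, pending={}
Op 4: UPDATE a=28 (pending; pending now {a=28})
Op 5: UPDATE a=16 (pending; pending now {a=16})
Op 6: UPDATE e=20 (pending; pending now {a=16, e=20})
Op 7: UPDATE a=20 (pending; pending now {a=20, e=20})
Op 8: ROLLBACK: discarded pending ['a', 'e']; in_txn=False
Op 9: BEGIN: in_txn=True, pending={}
Op 10: UPDATE a=27 (pending; pending now {a=27})
Op 11: COMMIT: merged ['a'] into committed; committed now {a=27, c=20, e=4}
Op 12: UPDATE e=21 (auto-commit; committed e=21)
ROLLBACK at op 8 discards: ['a', 'e']

Answer: a e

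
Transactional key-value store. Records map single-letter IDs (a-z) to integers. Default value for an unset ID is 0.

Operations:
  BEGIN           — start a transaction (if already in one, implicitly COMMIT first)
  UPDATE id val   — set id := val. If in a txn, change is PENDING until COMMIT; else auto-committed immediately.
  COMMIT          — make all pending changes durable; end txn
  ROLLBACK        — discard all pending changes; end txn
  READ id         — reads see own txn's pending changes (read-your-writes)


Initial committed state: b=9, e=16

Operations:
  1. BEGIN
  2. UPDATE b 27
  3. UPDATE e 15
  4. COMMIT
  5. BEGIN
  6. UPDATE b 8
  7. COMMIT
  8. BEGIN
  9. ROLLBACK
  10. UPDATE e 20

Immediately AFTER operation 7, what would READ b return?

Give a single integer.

Answer: 8

Derivation:
Initial committed: {b=9, e=16}
Op 1: BEGIN: in_txn=True, pending={}
Op 2: UPDATE b=27 (pending; pending now {b=27})
Op 3: UPDATE e=15 (pending; pending now {b=27, e=15})
Op 4: COMMIT: merged ['b', 'e'] into committed; committed now {b=27, e=15}
Op 5: BEGIN: in_txn=True, pending={}
Op 6: UPDATE b=8 (pending; pending now {b=8})
Op 7: COMMIT: merged ['b'] into committed; committed now {b=8, e=15}
After op 7: visible(b) = 8 (pending={}, committed={b=8, e=15})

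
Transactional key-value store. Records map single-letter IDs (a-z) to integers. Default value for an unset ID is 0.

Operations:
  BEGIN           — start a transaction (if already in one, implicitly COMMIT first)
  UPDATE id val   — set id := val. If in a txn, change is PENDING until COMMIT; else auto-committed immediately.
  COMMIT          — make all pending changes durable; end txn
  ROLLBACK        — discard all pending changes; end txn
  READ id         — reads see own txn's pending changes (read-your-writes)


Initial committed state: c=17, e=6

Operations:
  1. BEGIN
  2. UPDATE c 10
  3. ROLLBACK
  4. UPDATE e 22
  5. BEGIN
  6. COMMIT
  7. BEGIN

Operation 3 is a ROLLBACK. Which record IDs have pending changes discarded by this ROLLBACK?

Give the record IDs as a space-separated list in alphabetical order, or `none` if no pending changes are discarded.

Initial committed: {c=17, e=6}
Op 1: BEGIN: in_txn=True, pending={}
Op 2: UPDATE c=10 (pending; pending now {c=10})
Op 3: ROLLBACK: discarded pending ['c']; in_txn=False
Op 4: UPDATE e=22 (auto-commit; committed e=22)
Op 5: BEGIN: in_txn=True, pending={}
Op 6: COMMIT: merged [] into committed; committed now {c=17, e=22}
Op 7: BEGIN: in_txn=True, pending={}
ROLLBACK at op 3 discards: ['c']

Answer: c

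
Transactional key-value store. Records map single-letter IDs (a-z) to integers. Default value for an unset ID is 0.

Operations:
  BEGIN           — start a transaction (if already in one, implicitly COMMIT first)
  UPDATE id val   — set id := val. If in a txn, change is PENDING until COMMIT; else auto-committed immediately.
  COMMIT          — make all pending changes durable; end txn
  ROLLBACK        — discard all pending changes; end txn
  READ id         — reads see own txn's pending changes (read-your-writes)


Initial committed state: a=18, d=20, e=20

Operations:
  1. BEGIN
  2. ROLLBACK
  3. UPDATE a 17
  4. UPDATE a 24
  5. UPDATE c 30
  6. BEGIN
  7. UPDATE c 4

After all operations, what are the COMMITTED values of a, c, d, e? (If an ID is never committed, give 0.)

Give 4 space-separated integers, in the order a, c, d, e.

Initial committed: {a=18, d=20, e=20}
Op 1: BEGIN: in_txn=True, pending={}
Op 2: ROLLBACK: discarded pending []; in_txn=False
Op 3: UPDATE a=17 (auto-commit; committed a=17)
Op 4: UPDATE a=24 (auto-commit; committed a=24)
Op 5: UPDATE c=30 (auto-commit; committed c=30)
Op 6: BEGIN: in_txn=True, pending={}
Op 7: UPDATE c=4 (pending; pending now {c=4})
Final committed: {a=24, c=30, d=20, e=20}

Answer: 24 30 20 20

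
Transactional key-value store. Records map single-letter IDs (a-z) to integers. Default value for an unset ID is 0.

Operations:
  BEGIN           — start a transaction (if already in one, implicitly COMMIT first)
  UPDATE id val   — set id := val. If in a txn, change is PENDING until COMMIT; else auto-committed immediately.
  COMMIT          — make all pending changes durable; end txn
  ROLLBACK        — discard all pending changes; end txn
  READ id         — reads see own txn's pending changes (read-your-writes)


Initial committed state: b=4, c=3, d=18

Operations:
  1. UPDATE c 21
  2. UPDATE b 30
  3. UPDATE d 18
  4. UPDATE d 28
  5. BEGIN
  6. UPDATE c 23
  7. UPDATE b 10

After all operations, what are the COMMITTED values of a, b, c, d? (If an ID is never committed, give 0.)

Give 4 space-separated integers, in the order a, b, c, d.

Answer: 0 30 21 28

Derivation:
Initial committed: {b=4, c=3, d=18}
Op 1: UPDATE c=21 (auto-commit; committed c=21)
Op 2: UPDATE b=30 (auto-commit; committed b=30)
Op 3: UPDATE d=18 (auto-commit; committed d=18)
Op 4: UPDATE d=28 (auto-commit; committed d=28)
Op 5: BEGIN: in_txn=True, pending={}
Op 6: UPDATE c=23 (pending; pending now {c=23})
Op 7: UPDATE b=10 (pending; pending now {b=10, c=23})
Final committed: {b=30, c=21, d=28}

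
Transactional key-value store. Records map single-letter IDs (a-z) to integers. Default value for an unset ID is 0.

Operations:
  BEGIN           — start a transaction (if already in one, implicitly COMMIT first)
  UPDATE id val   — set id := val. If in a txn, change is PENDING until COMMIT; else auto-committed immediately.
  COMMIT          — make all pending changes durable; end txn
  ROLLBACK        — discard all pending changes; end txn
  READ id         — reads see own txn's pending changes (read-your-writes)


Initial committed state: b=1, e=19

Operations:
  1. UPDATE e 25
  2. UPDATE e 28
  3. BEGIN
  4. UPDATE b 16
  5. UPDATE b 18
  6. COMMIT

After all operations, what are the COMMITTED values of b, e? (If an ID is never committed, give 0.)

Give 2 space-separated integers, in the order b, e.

Answer: 18 28

Derivation:
Initial committed: {b=1, e=19}
Op 1: UPDATE e=25 (auto-commit; committed e=25)
Op 2: UPDATE e=28 (auto-commit; committed e=28)
Op 3: BEGIN: in_txn=True, pending={}
Op 4: UPDATE b=16 (pending; pending now {b=16})
Op 5: UPDATE b=18 (pending; pending now {b=18})
Op 6: COMMIT: merged ['b'] into committed; committed now {b=18, e=28}
Final committed: {b=18, e=28}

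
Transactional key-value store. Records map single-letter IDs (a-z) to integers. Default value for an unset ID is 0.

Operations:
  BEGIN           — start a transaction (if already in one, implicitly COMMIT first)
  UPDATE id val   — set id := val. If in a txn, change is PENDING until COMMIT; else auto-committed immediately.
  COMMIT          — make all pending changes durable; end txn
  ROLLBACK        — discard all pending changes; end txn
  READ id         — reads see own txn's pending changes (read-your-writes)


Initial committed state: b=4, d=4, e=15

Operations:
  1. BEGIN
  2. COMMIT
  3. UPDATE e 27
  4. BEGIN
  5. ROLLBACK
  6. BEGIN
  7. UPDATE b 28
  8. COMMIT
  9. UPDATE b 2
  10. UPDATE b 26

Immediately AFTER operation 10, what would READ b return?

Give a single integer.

Initial committed: {b=4, d=4, e=15}
Op 1: BEGIN: in_txn=True, pending={}
Op 2: COMMIT: merged [] into committed; committed now {b=4, d=4, e=15}
Op 3: UPDATE e=27 (auto-commit; committed e=27)
Op 4: BEGIN: in_txn=True, pending={}
Op 5: ROLLBACK: discarded pending []; in_txn=False
Op 6: BEGIN: in_txn=True, pending={}
Op 7: UPDATE b=28 (pending; pending now {b=28})
Op 8: COMMIT: merged ['b'] into committed; committed now {b=28, d=4, e=27}
Op 9: UPDATE b=2 (auto-commit; committed b=2)
Op 10: UPDATE b=26 (auto-commit; committed b=26)
After op 10: visible(b) = 26 (pending={}, committed={b=26, d=4, e=27})

Answer: 26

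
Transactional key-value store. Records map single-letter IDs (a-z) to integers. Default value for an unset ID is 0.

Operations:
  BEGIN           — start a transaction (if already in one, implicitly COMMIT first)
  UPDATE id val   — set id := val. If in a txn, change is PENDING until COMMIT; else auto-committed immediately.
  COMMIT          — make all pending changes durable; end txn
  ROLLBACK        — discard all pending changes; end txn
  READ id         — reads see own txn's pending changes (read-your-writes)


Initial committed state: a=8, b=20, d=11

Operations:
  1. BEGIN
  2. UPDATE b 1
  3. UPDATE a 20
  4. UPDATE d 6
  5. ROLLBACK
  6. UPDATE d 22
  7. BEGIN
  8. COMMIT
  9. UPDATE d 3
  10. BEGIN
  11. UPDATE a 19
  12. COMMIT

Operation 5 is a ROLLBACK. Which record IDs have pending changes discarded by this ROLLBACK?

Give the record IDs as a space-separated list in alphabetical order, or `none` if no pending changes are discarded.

Initial committed: {a=8, b=20, d=11}
Op 1: BEGIN: in_txn=True, pending={}
Op 2: UPDATE b=1 (pending; pending now {b=1})
Op 3: UPDATE a=20 (pending; pending now {a=20, b=1})
Op 4: UPDATE d=6 (pending; pending now {a=20, b=1, d=6})
Op 5: ROLLBACK: discarded pending ['a', 'b', 'd']; in_txn=False
Op 6: UPDATE d=22 (auto-commit; committed d=22)
Op 7: BEGIN: in_txn=True, pending={}
Op 8: COMMIT: merged [] into committed; committed now {a=8, b=20, d=22}
Op 9: UPDATE d=3 (auto-commit; committed d=3)
Op 10: BEGIN: in_txn=True, pending={}
Op 11: UPDATE a=19 (pending; pending now {a=19})
Op 12: COMMIT: merged ['a'] into committed; committed now {a=19, b=20, d=3}
ROLLBACK at op 5 discards: ['a', 'b', 'd']

Answer: a b d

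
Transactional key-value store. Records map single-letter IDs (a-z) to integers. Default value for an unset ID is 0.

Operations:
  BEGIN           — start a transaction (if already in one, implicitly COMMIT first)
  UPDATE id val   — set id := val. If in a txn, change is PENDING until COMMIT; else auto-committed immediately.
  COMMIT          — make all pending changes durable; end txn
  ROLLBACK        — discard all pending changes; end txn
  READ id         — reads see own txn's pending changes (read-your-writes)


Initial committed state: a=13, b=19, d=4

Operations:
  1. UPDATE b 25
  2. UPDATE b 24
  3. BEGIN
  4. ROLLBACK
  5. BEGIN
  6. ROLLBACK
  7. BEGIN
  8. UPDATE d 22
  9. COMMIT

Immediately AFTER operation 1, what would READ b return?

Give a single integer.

Initial committed: {a=13, b=19, d=4}
Op 1: UPDATE b=25 (auto-commit; committed b=25)
After op 1: visible(b) = 25 (pending={}, committed={a=13, b=25, d=4})

Answer: 25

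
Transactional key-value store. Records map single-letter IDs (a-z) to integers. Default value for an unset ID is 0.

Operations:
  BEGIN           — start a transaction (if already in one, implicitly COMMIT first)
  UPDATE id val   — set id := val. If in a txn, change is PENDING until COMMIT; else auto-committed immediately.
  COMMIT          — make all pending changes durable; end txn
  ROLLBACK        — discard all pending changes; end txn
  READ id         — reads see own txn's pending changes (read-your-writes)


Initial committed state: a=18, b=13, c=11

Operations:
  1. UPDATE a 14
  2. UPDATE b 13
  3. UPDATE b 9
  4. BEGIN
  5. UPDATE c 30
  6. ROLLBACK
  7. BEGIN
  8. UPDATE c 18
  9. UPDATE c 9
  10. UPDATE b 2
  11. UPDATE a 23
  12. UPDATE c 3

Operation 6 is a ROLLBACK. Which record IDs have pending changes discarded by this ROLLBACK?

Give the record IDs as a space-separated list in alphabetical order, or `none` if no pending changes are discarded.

Answer: c

Derivation:
Initial committed: {a=18, b=13, c=11}
Op 1: UPDATE a=14 (auto-commit; committed a=14)
Op 2: UPDATE b=13 (auto-commit; committed b=13)
Op 3: UPDATE b=9 (auto-commit; committed b=9)
Op 4: BEGIN: in_txn=True, pending={}
Op 5: UPDATE c=30 (pending; pending now {c=30})
Op 6: ROLLBACK: discarded pending ['c']; in_txn=False
Op 7: BEGIN: in_txn=True, pending={}
Op 8: UPDATE c=18 (pending; pending now {c=18})
Op 9: UPDATE c=9 (pending; pending now {c=9})
Op 10: UPDATE b=2 (pending; pending now {b=2, c=9})
Op 11: UPDATE a=23 (pending; pending now {a=23, b=2, c=9})
Op 12: UPDATE c=3 (pending; pending now {a=23, b=2, c=3})
ROLLBACK at op 6 discards: ['c']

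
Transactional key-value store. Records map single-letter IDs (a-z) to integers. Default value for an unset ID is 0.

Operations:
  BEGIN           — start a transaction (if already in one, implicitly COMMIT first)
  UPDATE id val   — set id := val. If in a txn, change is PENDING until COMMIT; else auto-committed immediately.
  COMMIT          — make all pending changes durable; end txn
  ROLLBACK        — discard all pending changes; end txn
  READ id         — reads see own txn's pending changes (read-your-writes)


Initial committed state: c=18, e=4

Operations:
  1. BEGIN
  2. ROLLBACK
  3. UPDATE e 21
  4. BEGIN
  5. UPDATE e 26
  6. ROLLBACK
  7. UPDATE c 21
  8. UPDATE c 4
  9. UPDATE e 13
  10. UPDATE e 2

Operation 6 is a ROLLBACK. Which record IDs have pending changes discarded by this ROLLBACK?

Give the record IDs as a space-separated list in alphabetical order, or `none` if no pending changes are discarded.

Initial committed: {c=18, e=4}
Op 1: BEGIN: in_txn=True, pending={}
Op 2: ROLLBACK: discarded pending []; in_txn=False
Op 3: UPDATE e=21 (auto-commit; committed e=21)
Op 4: BEGIN: in_txn=True, pending={}
Op 5: UPDATE e=26 (pending; pending now {e=26})
Op 6: ROLLBACK: discarded pending ['e']; in_txn=False
Op 7: UPDATE c=21 (auto-commit; committed c=21)
Op 8: UPDATE c=4 (auto-commit; committed c=4)
Op 9: UPDATE e=13 (auto-commit; committed e=13)
Op 10: UPDATE e=2 (auto-commit; committed e=2)
ROLLBACK at op 6 discards: ['e']

Answer: e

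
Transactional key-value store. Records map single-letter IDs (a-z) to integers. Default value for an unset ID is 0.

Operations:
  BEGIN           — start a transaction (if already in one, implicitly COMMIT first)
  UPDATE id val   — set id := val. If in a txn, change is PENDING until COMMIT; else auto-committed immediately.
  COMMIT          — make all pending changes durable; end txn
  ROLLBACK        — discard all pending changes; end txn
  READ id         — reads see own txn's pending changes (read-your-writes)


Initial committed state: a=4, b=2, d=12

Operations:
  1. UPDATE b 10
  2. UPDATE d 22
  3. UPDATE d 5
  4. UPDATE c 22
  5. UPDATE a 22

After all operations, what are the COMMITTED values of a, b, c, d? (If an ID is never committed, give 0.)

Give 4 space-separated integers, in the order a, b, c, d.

Answer: 22 10 22 5

Derivation:
Initial committed: {a=4, b=2, d=12}
Op 1: UPDATE b=10 (auto-commit; committed b=10)
Op 2: UPDATE d=22 (auto-commit; committed d=22)
Op 3: UPDATE d=5 (auto-commit; committed d=5)
Op 4: UPDATE c=22 (auto-commit; committed c=22)
Op 5: UPDATE a=22 (auto-commit; committed a=22)
Final committed: {a=22, b=10, c=22, d=5}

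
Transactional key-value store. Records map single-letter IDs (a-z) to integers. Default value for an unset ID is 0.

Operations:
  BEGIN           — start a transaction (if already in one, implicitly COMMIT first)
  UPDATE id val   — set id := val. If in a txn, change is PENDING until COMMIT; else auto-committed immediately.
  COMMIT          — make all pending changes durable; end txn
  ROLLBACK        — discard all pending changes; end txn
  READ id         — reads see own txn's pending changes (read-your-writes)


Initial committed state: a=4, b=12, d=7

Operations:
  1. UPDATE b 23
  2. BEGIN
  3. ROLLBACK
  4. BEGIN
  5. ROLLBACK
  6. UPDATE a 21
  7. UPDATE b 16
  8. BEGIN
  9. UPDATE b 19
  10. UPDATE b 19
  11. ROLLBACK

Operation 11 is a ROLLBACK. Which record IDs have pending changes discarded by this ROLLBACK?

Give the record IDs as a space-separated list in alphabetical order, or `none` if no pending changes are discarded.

Initial committed: {a=4, b=12, d=7}
Op 1: UPDATE b=23 (auto-commit; committed b=23)
Op 2: BEGIN: in_txn=True, pending={}
Op 3: ROLLBACK: discarded pending []; in_txn=False
Op 4: BEGIN: in_txn=True, pending={}
Op 5: ROLLBACK: discarded pending []; in_txn=False
Op 6: UPDATE a=21 (auto-commit; committed a=21)
Op 7: UPDATE b=16 (auto-commit; committed b=16)
Op 8: BEGIN: in_txn=True, pending={}
Op 9: UPDATE b=19 (pending; pending now {b=19})
Op 10: UPDATE b=19 (pending; pending now {b=19})
Op 11: ROLLBACK: discarded pending ['b']; in_txn=False
ROLLBACK at op 11 discards: ['b']

Answer: b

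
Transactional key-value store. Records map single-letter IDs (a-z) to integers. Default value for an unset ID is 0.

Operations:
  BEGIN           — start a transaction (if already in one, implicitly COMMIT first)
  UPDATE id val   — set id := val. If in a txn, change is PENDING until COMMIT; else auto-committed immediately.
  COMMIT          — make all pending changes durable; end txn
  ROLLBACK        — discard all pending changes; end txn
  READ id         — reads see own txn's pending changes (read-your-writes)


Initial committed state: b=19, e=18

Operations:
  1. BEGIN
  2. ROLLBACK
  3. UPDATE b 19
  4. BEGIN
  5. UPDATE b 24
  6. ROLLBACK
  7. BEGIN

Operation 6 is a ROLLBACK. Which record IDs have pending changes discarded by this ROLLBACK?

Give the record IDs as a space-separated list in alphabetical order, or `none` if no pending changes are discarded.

Answer: b

Derivation:
Initial committed: {b=19, e=18}
Op 1: BEGIN: in_txn=True, pending={}
Op 2: ROLLBACK: discarded pending []; in_txn=False
Op 3: UPDATE b=19 (auto-commit; committed b=19)
Op 4: BEGIN: in_txn=True, pending={}
Op 5: UPDATE b=24 (pending; pending now {b=24})
Op 6: ROLLBACK: discarded pending ['b']; in_txn=False
Op 7: BEGIN: in_txn=True, pending={}
ROLLBACK at op 6 discards: ['b']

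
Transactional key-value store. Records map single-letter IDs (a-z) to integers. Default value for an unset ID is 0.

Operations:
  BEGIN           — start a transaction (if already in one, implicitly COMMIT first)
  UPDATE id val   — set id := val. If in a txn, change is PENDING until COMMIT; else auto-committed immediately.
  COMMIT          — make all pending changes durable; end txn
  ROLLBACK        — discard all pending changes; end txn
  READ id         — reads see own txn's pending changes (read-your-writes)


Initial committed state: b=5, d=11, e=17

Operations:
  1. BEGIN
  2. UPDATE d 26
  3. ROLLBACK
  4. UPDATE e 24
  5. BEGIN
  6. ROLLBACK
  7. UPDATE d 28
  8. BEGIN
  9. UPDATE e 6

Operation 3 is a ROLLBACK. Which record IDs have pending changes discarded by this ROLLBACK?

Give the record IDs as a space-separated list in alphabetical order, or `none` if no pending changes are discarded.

Initial committed: {b=5, d=11, e=17}
Op 1: BEGIN: in_txn=True, pending={}
Op 2: UPDATE d=26 (pending; pending now {d=26})
Op 3: ROLLBACK: discarded pending ['d']; in_txn=False
Op 4: UPDATE e=24 (auto-commit; committed e=24)
Op 5: BEGIN: in_txn=True, pending={}
Op 6: ROLLBACK: discarded pending []; in_txn=False
Op 7: UPDATE d=28 (auto-commit; committed d=28)
Op 8: BEGIN: in_txn=True, pending={}
Op 9: UPDATE e=6 (pending; pending now {e=6})
ROLLBACK at op 3 discards: ['d']

Answer: d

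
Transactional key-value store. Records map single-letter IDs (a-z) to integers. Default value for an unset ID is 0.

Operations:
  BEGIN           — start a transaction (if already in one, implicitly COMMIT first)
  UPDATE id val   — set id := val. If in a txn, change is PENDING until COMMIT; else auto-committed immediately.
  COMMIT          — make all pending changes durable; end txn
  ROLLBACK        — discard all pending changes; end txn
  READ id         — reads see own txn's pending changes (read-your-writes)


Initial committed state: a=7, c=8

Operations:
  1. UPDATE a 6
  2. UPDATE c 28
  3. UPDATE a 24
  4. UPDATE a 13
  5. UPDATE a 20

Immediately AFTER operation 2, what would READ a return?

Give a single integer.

Initial committed: {a=7, c=8}
Op 1: UPDATE a=6 (auto-commit; committed a=6)
Op 2: UPDATE c=28 (auto-commit; committed c=28)
After op 2: visible(a) = 6 (pending={}, committed={a=6, c=28})

Answer: 6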